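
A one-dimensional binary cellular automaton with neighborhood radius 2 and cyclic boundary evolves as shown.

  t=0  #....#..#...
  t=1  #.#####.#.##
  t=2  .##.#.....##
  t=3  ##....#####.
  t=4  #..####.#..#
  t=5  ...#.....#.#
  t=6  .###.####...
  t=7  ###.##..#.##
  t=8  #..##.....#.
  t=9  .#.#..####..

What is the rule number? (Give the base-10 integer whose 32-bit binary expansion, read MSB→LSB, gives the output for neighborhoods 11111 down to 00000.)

  [31] ##### => #  t=1,i=4
  [30] ####. => .  t=1,i=5
  [29] ###.# => .  t=1,i=0
  [28] ###.. => #  t=6,i=8
  [27] ##.## => #  t=1,i=1
  [26] ##.#. => .  t=1,i=7
  [25] ##..# => .  t=4,i=1
  [24] ##... => .  t=3,i=2
  [23] #.### => #  t=1,i=2
  [22] #.##. => #  t=2,i=1
  [21] #.#.# => .  t=1,i=8
  [20] #.#.. => .  t=2,i=4
  [19] #..## => .  t=4,i=2
  [18] #..#. => .  t=0,i=7
  [17] #...# => #  t=0,i=10
  [16] #.... => #  t=0,i=2
  [15] .#### => .  t=1,i=3
  [14] .###. => #  t=1,i=11
  [13] .##.# => .  t=2,i=2
  [12] .##.. => .  t=3,i=1
  [11] .#.## => .  t=1,i=9
  [10] .#.#. => .  t=5,i=10
  [9] .#..# => #  t=0,i=6
  [8] .#... => .  t=0,i=1
  [7] ..### => #  t=3,i=6
  [6] ..##. => #  t=2,i=10
  [5] ..#.# => .  t=5,i=9
  [4] ..#.. => #  t=0,i=0
  [3] ...## => #  t=2,i=9
  [2] ...#. => #  t=0,i=4
  [1] ....# => #  t=0,i=3
  [0] ..... => #  t=2,i=7
  bits 10011000110000110100001011011111 = 2562933471

2562933471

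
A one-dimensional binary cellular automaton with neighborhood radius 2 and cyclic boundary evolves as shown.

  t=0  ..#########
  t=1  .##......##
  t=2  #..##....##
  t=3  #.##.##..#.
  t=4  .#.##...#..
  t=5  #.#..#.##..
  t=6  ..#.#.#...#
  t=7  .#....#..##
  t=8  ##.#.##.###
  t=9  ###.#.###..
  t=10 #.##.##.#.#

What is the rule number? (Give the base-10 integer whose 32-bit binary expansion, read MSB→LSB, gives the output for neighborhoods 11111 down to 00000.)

2107451604

  nb #####: next=.  (t=0,i=4, bit31=0)
  nb ####.: next=#  (t=0,i=9, bit30=1)
  nb ###.#: next=#  (t=8,i=1, bit29=1)
  nb ###..: next=#  (t=0,i=10, bit28=1)
  nb ##.##: next=#  (t=1,i=0, bit27=1)
  nb ##.#.: next=#  (t=7,i=0, bit26=1)
  nb ##..#: next=.  (t=0,i=0, bit25=0)
  nb ##...: next=#  (t=1,i=3, bit24=1)
  nb #.###: next=#  (t=8,i=8, bit23=1)
  nb #.##.: next=.  (t=1,i=1, bit22=0)
  nb #.#.#: next=.  (t=3,i=0, bit21=0)
  nb #.#..: next=#  (t=5,i=2, bit20=1)
  nb #..##: next=#  (t=0,i=1, bit19=1)
  nb #..#.: next=#  (t=3,i=8, bit18=1)
  nb #...#: next=.  (t=4,i=6, bit17=0)
  nb #....: next=#  (t=1,i=4, bit16=1)
  nb .####: next=.  (t=0,i=3, bit15=0)
  nb .###.: next=.  (t=2,i=10, bit14=0)
  nb .##.#: next=#  (t=1,i=10, bit13=1)
  nb .##..: next=.  (t=1,i=2, bit12=0)
  nb .#.##: next=#  (t=3,i=1, bit11=1)
  nb .#.#.: next=.  (t=3,i=10, bit10=0)
  nb .#..#: next=.  (t=5,i=3, bit9=0)
  nb .#...: next=.  (t=4,i=9, bit8=0)
  nb ..###: next=#  (t=0,i=2, bit7=1)
  nb ..##.: next=#  (t=1,i=9, bit6=1)
  nb ..#.#: next=.  (t=3,i=9, bit5=0)
  nb ..#..: next=#  (t=4,i=8, bit4=1)
  nb ...##: next=.  (t=1,i=8, bit3=0)
  nb ...#.: next=#  (t=4,i=0, bit2=1)
  nb ....#: next=.  (t=1,i=7, bit1=0)
  nb .....: next=.  (t=1,i=5, bit0=0)
  bits 01111101100111010010100011010100 = 2107451604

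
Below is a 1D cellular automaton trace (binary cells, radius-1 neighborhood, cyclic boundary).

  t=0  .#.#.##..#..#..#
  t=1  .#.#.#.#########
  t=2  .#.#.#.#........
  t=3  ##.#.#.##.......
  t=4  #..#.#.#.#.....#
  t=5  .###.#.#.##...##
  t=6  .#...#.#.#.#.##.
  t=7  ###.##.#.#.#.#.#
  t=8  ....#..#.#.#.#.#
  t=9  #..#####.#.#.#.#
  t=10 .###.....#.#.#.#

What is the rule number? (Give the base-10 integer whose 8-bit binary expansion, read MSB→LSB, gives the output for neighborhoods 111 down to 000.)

30

  ### -> .   bit 7 = 0  t=1,i=8
  ##. -> .   bit 6 = 0  t=0,i=6
  #.# -> .   bit 5 = 0  t=0,i=0
  #.. -> #   bit 4 = 1  t=0,i=7
  .## -> #   bit 3 = 1  t=0,i=5
  .#. -> #   bit 2 = 1  t=0,i=1
  ..# -> #   bit 1 = 1  t=0,i=8
  ... -> .   bit 0 = 0  t=2,i=9
  bits 00011110 = 30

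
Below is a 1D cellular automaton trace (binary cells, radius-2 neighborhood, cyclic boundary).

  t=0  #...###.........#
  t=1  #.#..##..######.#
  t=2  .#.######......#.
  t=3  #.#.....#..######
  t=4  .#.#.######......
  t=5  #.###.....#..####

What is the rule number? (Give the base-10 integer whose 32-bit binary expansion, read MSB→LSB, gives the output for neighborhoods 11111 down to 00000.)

  #####|.  b31=0 t=1,i=11
  ####.|.  b30=0 t=1,i=13
  ###.#|.  b29=0 t=1,i=14
  ###..|#  b28=1 t=0,i=6
  ##.##|#  b27=1 t=1,i=15
  ##.#.|#  b26=1 t=1,i=1
  ##..#|#  b25=1 t=1,i=7
  ##...|.  b24=0 t=0,i=1
  #.###|.  b23=0 t=2,i=3
  #.##.|.  b22=0 t=1,i=16
  #.#.#|#  b21=1 t=4,i=3
  #.#..|.  b20=0 t=1,i=2
  #..##|#  b19=1 t=1,i=4
  #..#.|#  b18=1 t=2,i=0
  #...#|#  b17=1 t=0,i=2
  #....|.  b16=0 t=0,i=8
  .####|.  b15=0 t=1,i=10
  .###.|#  b14=1 t=0,i=5
  .##.#|.  b13=0 t=1,i=0
  .##..|#  b12=1 t=0,i=0
  .#.##|#  b11=1 t=2,i=2
  .#.#.|#  b10=1 t=4,i=2
  .#..#|#  b9=1 t=1,i=3
  .#...|#  b8=1 t=3,i=3
  ..###|.  b7=0 t=0,i=4
  ..##.|#  b6=1 t=0,i=16
  ..#.#|.  b5=0 t=2,i=1
  ..#..|#  b4=1 t=2,i=15
  ...##|.  b3=0 t=0,i=3
  ...#.|#  b2=1 t=2,i=14
  ....#|#  b1=1 t=0,i=14
  .....|#  b0=1 t=0,i=9
  bits 00011110001011100101111101010111 = 506355543

506355543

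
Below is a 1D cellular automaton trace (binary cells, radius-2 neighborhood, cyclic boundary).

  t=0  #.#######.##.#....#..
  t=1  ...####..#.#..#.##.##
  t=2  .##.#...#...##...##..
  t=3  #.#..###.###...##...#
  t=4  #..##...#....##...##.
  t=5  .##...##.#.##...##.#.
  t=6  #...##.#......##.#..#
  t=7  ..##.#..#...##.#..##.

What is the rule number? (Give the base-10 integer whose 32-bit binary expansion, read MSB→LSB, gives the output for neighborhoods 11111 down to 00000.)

  [31] ##### => #  t=0,i=4
  [30] ####. => .  t=0,i=7
  [29] ###.# => .  t=0,i=8
  [28] ###.. => .  t=1,i=6
  [27] ##.## => #  t=0,i=9
  [26] ##.#. => .  t=0,i=12
  [25] ##..# => .  t=1,i=7
  [24] ##... => .  t=1,i=0
  [23] #.### => .  t=0,i=2
  [22] #.##. => .  t=0,i=10
  [21] #.#.# => .  t=5,i=9
  [20] #.#.. => .  t=0,i=13
  [19] #..## => #  t=3,i=4
  [18] #..#. => #  t=0,i=20
  [17] #...# => #  t=1,i=1
  [16] #.... => .  t=0,i=15
  [15] .#### => #  t=0,i=3
  [14] .###. => .  t=3,i=6
  [13] .##.# => #  t=0,i=11
  [12] .##.. => .  t=1,i=20
  [11] .#.## => .  t=0,i=1
  [10] .#.#. => .  t=1,i=10
  [9] .#..# => #  t=0,i=19
  [8] .#... => #  t=0,i=14
  [7] ..### => .  t=1,i=3
  [6] ..##. => .  t=2,i=1
  [5] ..#.# => .  t=0,i=0
  [4] ..#.. => .  t=0,i=18
  [3] ...## => #  t=1,i=2
  [2] ...#. => #  t=0,i=17
  [1] ....# => #  t=0,i=16
  [0] ..... => .  t=6,i=10
  bits 10001000000011101010001100001110 = 2282660622

2282660622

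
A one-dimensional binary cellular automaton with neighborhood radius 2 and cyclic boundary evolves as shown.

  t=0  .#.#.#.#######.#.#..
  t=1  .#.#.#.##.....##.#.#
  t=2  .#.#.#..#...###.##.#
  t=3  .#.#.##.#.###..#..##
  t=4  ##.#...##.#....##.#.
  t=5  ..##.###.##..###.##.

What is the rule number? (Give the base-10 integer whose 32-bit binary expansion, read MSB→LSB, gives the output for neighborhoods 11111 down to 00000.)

213029626

  ##### -> .   bit 31 = 0  t=0,i=9
  ####. -> .   bit 30 = 0  t=0,i=12
  ###.# -> .   bit 29 = 0  t=0,i=13
  ###.. -> .   bit 28 = 0  t=3,i=12
  ##.## -> #   bit 27 = 1  t=2,i=15
  ##.#. -> #   bit 26 = 1  t=0,i=14
  ##..# -> .   bit 25 = 0  t=3,i=13
  ##... -> .   bit 24 = 0  t=1,i=9
  #.### -> #   bit 23 = 1  t=0,i=7
  #.##. -> .   bit 22 = 0  t=1,i=7
  #.#.# -> #   bit 21 = 1  t=0,i=3
  #.#.. -> #   bit 20 = 1  t=0,i=17
  #..## -> .   bit 19 = 0  t=3,i=17
  #..#. -> .   bit 18 = 0  t=2,i=7
  #...# -> #   bit 17 = 1  t=0,i=19
  #.... -> .   bit 16 = 0  t=1,i=10
  .#### -> #   bit 15 = 1  t=0,i=8
  .###. -> .   bit 14 = 0  t=2,i=13
  .##.# -> .   bit 13 = 0  t=1,i=15
  .##.. -> #   bit 12 = 1  t=1,i=8
  .#.## -> .   bit 11 = 0  t=0,i=6
  .#.#. -> .   bit 10 = 0  t=0,i=2
  .#..# -> #   bit 9 = 1  t=2,i=6
  .#... -> .   bit 8 = 0  t=0,i=18
  ..### -> #   bit 7 = 1  t=2,i=12
  ..##. -> #   bit 6 = 1  t=1,i=14
  ..#.# -> #   bit 5 = 1  t=0,i=1
  ..#.. -> #   bit 4 = 1  t=2,i=8
  ...## -> #   bit 3 = 1  t=1,i=13
  ...#. -> .   bit 2 = 0  t=0,i=0
  ....# -> #   bit 1 = 1  t=1,i=12
  ..... -> .   bit 0 = 0  t=1,i=11
  bits 00001100101100101001001011111010 = 213029626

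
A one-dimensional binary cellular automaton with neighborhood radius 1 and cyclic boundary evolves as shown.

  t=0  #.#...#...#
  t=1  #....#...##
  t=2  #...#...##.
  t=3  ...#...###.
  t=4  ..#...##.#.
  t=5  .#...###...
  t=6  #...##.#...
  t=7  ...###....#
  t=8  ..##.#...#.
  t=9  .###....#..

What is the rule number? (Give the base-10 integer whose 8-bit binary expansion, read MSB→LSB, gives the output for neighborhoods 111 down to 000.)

  [7] ### => .  t=1,i=10
  [6] ##. => #  t=0,i=0
  [5] #.# => .  t=0,i=1
  [4] #.. => .  t=0,i=3
  [3] .## => #  t=0,i=10
  [2] .#. => .  t=0,i=2
  [1] ..# => #  t=0,i=5
  [0] ... => .  t=0,i=4
  bits 01001010 = 74

74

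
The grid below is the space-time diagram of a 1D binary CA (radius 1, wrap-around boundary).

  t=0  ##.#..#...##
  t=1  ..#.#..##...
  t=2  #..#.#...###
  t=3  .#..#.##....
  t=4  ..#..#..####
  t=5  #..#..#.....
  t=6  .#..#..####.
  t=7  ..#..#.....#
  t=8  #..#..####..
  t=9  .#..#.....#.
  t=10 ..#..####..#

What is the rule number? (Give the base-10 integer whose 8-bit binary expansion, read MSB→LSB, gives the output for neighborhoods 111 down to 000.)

49

  ###|.  b7=0 t=0,i=0
  ##.|.  b6=0 t=0,i=1
  #.#|#  b5=1 t=0,i=2
  #..|#  b4=1 t=0,i=4
  .##|.  b3=0 t=0,i=10
  .#.|.  b2=0 t=0,i=3
  ..#|.  b1=0 t=0,i=5
  ...|#  b0=1 t=0,i=8
  bits 00110001 = 49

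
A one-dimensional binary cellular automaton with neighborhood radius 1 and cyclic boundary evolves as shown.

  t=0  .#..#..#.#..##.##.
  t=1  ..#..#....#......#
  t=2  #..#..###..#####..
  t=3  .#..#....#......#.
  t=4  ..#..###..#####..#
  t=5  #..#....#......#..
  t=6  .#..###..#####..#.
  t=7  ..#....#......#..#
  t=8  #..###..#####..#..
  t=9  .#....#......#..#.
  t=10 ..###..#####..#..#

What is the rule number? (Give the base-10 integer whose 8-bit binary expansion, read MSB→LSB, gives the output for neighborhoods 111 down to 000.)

17

  ### -> .   bit 7 = 0  t=2,i=7
  ##. -> .   bit 6 = 0  t=0,i=13
  #.# -> .   bit 5 = 0  t=0,i=8
  #.. -> #   bit 4 = 1  t=0,i=2
  .## -> .   bit 3 = 0  t=0,i=12
  .#. -> .   bit 2 = 0  t=0,i=1
  ..# -> .   bit 1 = 0  t=0,i=0
  ... -> #   bit 0 = 1  t=1,i=7
  bits 00010001 = 17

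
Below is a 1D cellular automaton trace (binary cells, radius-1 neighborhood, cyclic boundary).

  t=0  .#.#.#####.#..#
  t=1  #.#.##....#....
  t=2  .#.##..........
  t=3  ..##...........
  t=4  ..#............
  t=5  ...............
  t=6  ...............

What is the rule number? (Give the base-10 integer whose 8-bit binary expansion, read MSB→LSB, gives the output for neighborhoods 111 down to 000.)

40

  ###|.  b7=0 t=0,i=6
  ##.|.  b6=0 t=0,i=9
  #.#|#  b5=1 t=0,i=0
  #..|.  b4=0 t=0,i=12
  .##|#  b3=1 t=0,i=5
  .#.|.  b2=0 t=0,i=1
  ..#|.  b1=0 t=0,i=13
  ...|.  b0=0 t=1,i=7
  bits 00101000 = 40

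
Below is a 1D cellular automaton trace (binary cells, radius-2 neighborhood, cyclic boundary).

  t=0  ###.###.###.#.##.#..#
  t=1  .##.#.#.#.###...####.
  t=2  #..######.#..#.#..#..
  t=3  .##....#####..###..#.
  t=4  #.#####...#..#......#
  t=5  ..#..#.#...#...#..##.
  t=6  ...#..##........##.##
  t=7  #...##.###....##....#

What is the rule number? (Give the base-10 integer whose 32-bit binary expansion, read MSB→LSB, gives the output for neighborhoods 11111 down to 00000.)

1706628618

  ##### -> .   bit 31 = 0  t=2,i=5
  ####. -> #   bit 30 = 1  t=0,i=1
  ###.# -> #   bit 29 = 1  t=0,i=2
  ###.. -> .   bit 28 = 0  t=1,i=12
  ##.## -> .   bit 27 = 0  t=0,i=3
  ##.#. -> #   bit 26 = 1  t=0,i=11
  ##..# -> .   bit 25 = 0  t=1,i=20
  ##... -> #   bit 24 = 1  t=1,i=13
  #.### -> #   bit 23 = 1  t=0,i=4
  #.##. -> .   bit 22 = 0  t=0,i=14
  #.#.# -> #   bit 21 = 1  t=0,i=12
  #.#.. -> #   bit 20 = 1  t=0,i=17
  #..## -> #   bit 19 = 1  t=0,i=19
  #..#. -> .   bit 18 = 0  t=2,i=12
  #...# -> .   bit 17 = 0  t=1,i=14
  #.... -> #   bit 16 = 1  t=3,i=4
  .#### -> .   bit 15 = 0  t=0,i=0
  .###. -> .   bit 14 = 0  t=0,i=5
  .##.# -> .   bit 13 = 0  t=0,i=15
  .##.. -> #   bit 12 = 1  t=3,i=2
  .#.## -> .   bit 11 = 0  t=0,i=13
  .#.#. -> #   bit 10 = 1  t=1,i=5
  .#..# -> #   bit 9 = 1  t=0,i=18
  .#... -> .   bit 8 = 0  t=4,i=14
  ..### -> .   bit 7 = 0  t=0,i=20
  ..##. -> .   bit 6 = 0  t=1,i=1
  ..#.# -> .   bit 5 = 0  t=2,i=13
  ..#.. -> .   bit 4 = 0  t=2,i=0
  ...## -> #   bit 3 = 1  t=1,i=15
  ...#. -> .   bit 2 = 0  t=4,i=9
  ....# -> #   bit 1 = 1  t=3,i=5
  ..... -> .   bit 0 = 0  t=4,i=16
  bits 01100101101110010001011000001010 = 1706628618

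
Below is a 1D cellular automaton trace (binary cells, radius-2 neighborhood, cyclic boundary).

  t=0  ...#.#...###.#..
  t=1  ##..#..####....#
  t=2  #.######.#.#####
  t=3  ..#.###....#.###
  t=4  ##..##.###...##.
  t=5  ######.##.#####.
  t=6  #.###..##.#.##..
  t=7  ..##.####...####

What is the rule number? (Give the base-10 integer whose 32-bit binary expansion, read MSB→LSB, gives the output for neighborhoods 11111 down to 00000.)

  #####|#  b31=1 t=2,i=4
  ####.|#  b30=1 t=1,i=9
  ###.#|.  b29=0 t=0,i=11
  ###..|.  b28=0 t=1,i=1
  ##.##|.  b27=0 t=2,i=1
  ##.#.|.  b26=0 t=0,i=12
  ##..#|#  b25=1 t=1,i=2
  ##...|#  b24=1 t=1,i=11
  #.###|#  b23=1 t=2,i=2
  #.##.|#  b22=1 t=4,i=0
  #.#.#|.  b21=0 t=2,i=9
  #.#..|.  b20=0 t=0,i=5
  #..##|#  b19=1 t=1,i=6
  #..#.|#  b18=1 t=1,i=3
  #...#|#  b17=1 t=0,i=7
  #....|#  b16=1 t=0,i=15
  .####|.  b15=0 t=1,i=8
  .###.|#  b14=1 t=0,i=10
  .##.#|#  b13=1 t=4,i=5
  .##..|#  b12=1 t=4,i=1
  .#.##|.  b11=0 t=2,i=10
  .#.#.|#  b10=1 t=0,i=4
  .#..#|#  b9=1 t=1,i=5
  .#...|.  b8=0 t=0,i=6
  ..###|#  b7=1 t=0,i=9
  ..##.|#  b6=1 t=4,i=4
  ..#.#|.  b5=0 t=0,i=3
  ..#..|#  b4=1 t=1,i=4
  ...##|#  b3=1 t=0,i=8
  ...#.|.  b2=0 t=0,i=2
  ....#|#  b1=1 t=0,i=1
  .....|#  b0=1 t=0,i=0
  bits 11000011110011110111011011011011 = 3285153499

3285153499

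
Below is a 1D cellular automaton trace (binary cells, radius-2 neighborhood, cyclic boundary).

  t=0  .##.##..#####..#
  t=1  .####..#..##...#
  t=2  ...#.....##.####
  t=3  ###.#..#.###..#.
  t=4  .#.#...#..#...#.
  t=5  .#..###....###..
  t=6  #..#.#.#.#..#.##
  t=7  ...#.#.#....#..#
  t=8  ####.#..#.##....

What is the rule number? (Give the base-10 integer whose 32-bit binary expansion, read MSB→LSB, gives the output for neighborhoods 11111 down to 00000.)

3446301030

  [31] ##### => #  t=0,i=10
  [30] ####. => #  t=0,i=11
  [29] ###.# => .  t=3,i=2
  [28] ###.. => .  t=0,i=12
  [27] ##.## => #  t=0,i=3
  [26] ##.#. => #  t=3,i=3
  [25] ##..# => .  t=0,i=6
  [24] ##... => #  t=1,i=12
  [23] #.### => .  t=1,i=1
  [22] #.##. => #  t=0,i=1
  [21] #.#.# => #  t=6,i=5
  [20] #.#.. => .  t=3,i=4
  [19] #..## => #  t=0,i=7
  [18] #..#. => .  t=0,i=14
  [17] #...# => #  t=1,i=13
  [16] #.... => .  t=2,i=5
  [15] .#### => .  t=0,i=9
  [14] .###. => #  t=3,i=1
  [13] .##.# => #  t=0,i=2
  [12] .##.. => .  t=0,i=5
  [11] .#.## => .  t=0,i=0
  [10] .#.#. => .  t=4,i=2
  [9] .#..# => .  t=1,i=8
  [8] .#... => #  t=2,i=4
  [7] ..### => .  t=0,i=8
  [6] ..##. => #  t=1,i=10
  [5] ..#.# => #  t=0,i=15
  [4] ..#.. => .  t=1,i=7
  [3] ...## => .  t=2,i=8
  [2] ...#. => #  t=1,i=14
  [1] ....# => #  t=2,i=7
  [0] ..... => .  t=2,i=6
  bits 11001101011010100110000101100110 = 3446301030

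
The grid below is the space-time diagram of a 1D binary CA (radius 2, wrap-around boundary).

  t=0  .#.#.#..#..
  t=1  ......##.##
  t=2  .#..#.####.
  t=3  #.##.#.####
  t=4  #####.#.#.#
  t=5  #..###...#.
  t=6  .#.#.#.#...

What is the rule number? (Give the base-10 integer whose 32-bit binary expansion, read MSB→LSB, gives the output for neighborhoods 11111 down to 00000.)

2118626242

  [31] ##### => .  t=3,i=9
  [30] ####. => #  t=2,i=8
  [29] ###.# => #  t=3,i=0
  [28] ###.. => #  t=2,i=9
  [27] ##.## => #  t=1,i=8
  [26] ##.#. => #  t=3,i=4
  [25] ##..# => #  t=2,i=10
  [24] ##... => .  t=1,i=0
  [23] #.### => .  t=2,i=6
  [22] #.##. => #  t=1,i=9
  [21] #.#.# => .  t=0,i=3
  [20] #.#.. => .  t=0,i=5
  [19] #..## => .  t=5,i=2
  [18] #..#. => #  t=0,i=7
  [17] #...# => #  t=0,i=10
  [16] #.... => #  t=1,i=1
  [15] .#### => #  t=2,i=7
  [14] .###. => .  t=5,i=4
  [13] .##.# => #  t=1,i=7
  [12] .##.. => .  t=1,i=10
  [11] .#.## => #  t=2,i=5
  [10] .#.#. => .  t=0,i=2
  [9] .#..# => #  t=0,i=6
  [8] .#... => #  t=0,i=9
  [7] ..### => #  t=5,i=3
  [6] ..##. => #  t=1,i=6
  [5] ..#.# => .  t=0,i=1
  [4] ..#.. => .  t=0,i=8
  [3] ...## => .  t=1,i=5
  [2] ...#. => .  t=0,i=0
  [1] ....# => #  t=1,i=4
  [0] ..... => .  t=1,i=2
  bits 01111110010001111010101111000010 = 2118626242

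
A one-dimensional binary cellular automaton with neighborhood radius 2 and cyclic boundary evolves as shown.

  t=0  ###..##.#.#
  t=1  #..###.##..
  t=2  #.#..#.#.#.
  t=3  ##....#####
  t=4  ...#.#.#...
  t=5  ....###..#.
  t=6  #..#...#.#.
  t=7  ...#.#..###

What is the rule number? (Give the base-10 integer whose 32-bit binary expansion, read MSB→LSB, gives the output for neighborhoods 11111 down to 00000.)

644580440

  [31] ##### => .  t=3,i=8
  [30] ####. => .  t=0,i=1
  [29] ###.# => #  t=1,i=5
  [28] ###.. => .  t=0,i=2
  [27] ##.## => .  t=1,i=6
  [26] ##.#. => #  t=0,i=7
  [25] ##..# => #  t=0,i=3
  [24] ##... => .  t=3,i=2
  [23] #.### => .  t=0,i=10
  [22] #.##. => #  t=1,i=7
  [21] #.#.# => #  t=0,i=8
  [20] #.#.. => .  t=2,i=2
  [19] #..## => #  t=0,i=4
  [18] #..#. => .  t=1,i=10
  [17] #...# => #  t=6,i=5
  [16] #.... => #  t=3,i=3
  [15] .#### => #  t=0,i=0
  [14] .###. => .  t=1,i=4
  [13] .##.# => .  t=0,i=6
  [12] .##.. => .  t=1,i=8
  [11] .#.## => .  t=0,i=9
  [10] .#.#. => #  t=2,i=1
  [9] .#..# => .  t=1,i=1
  [8] .#... => .  t=4,i=8
  [7] ..### => .  t=1,i=3
  [6] ..##. => #  t=0,i=5
  [5] ..#.# => .  t=2,i=5
  [4] ..#.. => #  t=1,i=0
  [3] ...## => #  t=3,i=5
  [2] ...#. => .  t=4,i=2
  [1] ....# => .  t=3,i=4
  [0] ..... => .  t=4,i=0
  bits 00100110011010111000010001011000 = 644580440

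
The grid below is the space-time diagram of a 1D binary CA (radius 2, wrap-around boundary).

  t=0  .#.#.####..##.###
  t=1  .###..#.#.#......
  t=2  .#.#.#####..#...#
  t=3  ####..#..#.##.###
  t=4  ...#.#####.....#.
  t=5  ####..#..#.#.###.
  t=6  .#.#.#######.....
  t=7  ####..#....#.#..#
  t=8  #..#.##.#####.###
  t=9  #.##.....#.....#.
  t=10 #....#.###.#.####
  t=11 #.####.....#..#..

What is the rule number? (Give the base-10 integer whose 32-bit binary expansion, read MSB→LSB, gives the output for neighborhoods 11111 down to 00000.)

271550134

  [31] ##### => .  t=2,i=7
  [30] ####. => .  t=0,i=7
  [29] ###.# => .  t=0,i=16
  [28] ###.. => #  t=0,i=8
  [27] ##.## => .  t=0,i=13
  [26] ##.#. => .  t=0,i=0
  [25] ##..# => .  t=0,i=9
  [24] ##... => .  t=4,i=10
  [23] #.### => .  t=0,i=5
  [22] #.##. => .  t=3,i=11
  [21] #.#.# => #  t=0,i=1
  [20] #.#.. => .  t=1,i=10
  [19] #..## => #  t=0,i=10
  [18] #..#. => #  t=1,i=5
  [17] #...# => #  t=2,i=14
  [16] #.... => #  t=1,i=12
  [15] .#### => #  t=0,i=6
  [14] .###. => .  t=0,i=15
  [13] .##.# => .  t=0,i=12
  [12] .##.. => .  t=9,i=3
  [11] .#.## => .  t=0,i=4
  [10] .#.#. => #  t=0,i=2
  [9] .#..# => #  t=3,i=7
  [8] .#... => .  t=1,i=11
  [7] ..### => #  t=1,i=1
  [6] ..##. => .  t=0,i=11
  [5] ..#.# => #  t=1,i=6
  [4] ..#.. => #  t=2,i=12
  [3] ...## => .  t=1,i=0
  [2] ...#. => #  t=2,i=15
  [1] ....# => #  t=1,i=16
  [0] ..... => .  t=1,i=13
  bits 00010000001011111000011010110110 = 271550134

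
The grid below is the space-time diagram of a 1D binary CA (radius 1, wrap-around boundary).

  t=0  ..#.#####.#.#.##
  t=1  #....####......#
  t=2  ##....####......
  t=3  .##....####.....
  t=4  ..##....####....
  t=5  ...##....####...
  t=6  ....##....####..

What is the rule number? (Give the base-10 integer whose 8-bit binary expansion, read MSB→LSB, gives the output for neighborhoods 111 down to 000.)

  [7] ### => #  t=0,i=5
  [6] ##. => #  t=0,i=8
  [5] #.# => .  t=0,i=3
  [4] #.. => #  t=0,i=0
  [3] .## => .  t=0,i=4
  [2] .#. => .  t=0,i=2
  [1] ..# => .  t=0,i=1
  [0] ... => .  t=1,i=2
  bits 11010000 = 208

208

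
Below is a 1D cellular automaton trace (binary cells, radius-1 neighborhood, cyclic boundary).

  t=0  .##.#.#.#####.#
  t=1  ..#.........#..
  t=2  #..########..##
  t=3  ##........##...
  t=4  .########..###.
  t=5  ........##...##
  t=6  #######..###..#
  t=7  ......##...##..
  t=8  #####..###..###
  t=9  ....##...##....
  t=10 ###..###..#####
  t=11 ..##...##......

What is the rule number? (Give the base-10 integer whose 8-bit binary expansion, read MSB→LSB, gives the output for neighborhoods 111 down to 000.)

81

  [7] ### => .  t=0,i=9
  [6] ##. => #  t=0,i=2
  [5] #.# => .  t=0,i=0
  [4] #.. => #  t=1,i=3
  [3] .## => .  t=0,i=1
  [2] .#. => .  t=0,i=4
  [1] ..# => .  t=1,i=1
  [0] ... => #  t=1,i=0
  bits 01010001 = 81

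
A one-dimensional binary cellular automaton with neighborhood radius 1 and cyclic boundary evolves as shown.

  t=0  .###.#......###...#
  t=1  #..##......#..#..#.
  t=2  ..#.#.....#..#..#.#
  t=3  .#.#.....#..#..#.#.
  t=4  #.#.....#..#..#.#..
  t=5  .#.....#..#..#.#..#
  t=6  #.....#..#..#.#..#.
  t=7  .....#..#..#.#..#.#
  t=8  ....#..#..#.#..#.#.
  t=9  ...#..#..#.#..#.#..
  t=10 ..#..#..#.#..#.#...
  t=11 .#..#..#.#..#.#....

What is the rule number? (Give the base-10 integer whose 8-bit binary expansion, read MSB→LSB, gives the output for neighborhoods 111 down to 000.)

  nb ###: next=.  (t=0,i=2, bit7=0)
  nb ##.: next=#  (t=0,i=3, bit6=1)
  nb #.#: next=#  (t=0,i=0, bit5=1)
  nb #..: next=.  (t=0,i=6, bit4=0)
  nb .##: next=.  (t=0,i=1, bit3=0)
  nb .#.: next=.  (t=0,i=5, bit2=0)
  nb ..#: next=#  (t=0,i=11, bit1=1)
  nb ...: next=.  (t=0,i=7, bit0=0)
  bits 01100010 = 98

98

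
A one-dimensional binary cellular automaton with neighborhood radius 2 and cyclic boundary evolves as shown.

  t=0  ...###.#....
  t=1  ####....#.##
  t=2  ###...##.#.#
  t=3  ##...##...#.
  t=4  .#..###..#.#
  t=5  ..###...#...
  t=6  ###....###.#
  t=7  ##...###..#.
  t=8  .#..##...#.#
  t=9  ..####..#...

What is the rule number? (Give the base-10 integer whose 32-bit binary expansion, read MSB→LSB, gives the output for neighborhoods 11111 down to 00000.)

  nb #####: next=#  (t=1,i=0, bit31=1)
  nb ####.: next=#  (t=1,i=2, bit30=1)
  nb ###.#: next=.  (t=0,i=5, bit29=0)
  nb ###..: next=.  (t=1,i=3, bit28=0)
  nb ##.##: next=#  (t=6,i=10, bit27=1)
  nb ##.#.: next=.  (t=0,i=6, bit26=0)
  nb ##..#: next=.  (t=4,i=7, bit25=0)
  nb ##...: next=.  (t=1,i=4, bit24=0)
  nb #.###: next=.  (t=1,i=10, bit23=0)
  nb #.##.: next=.  (t=3,i=0, bit22=0)
  nb #.#.#: next=.  (t=2,i=9, bit21=0)
  nb #.#..: next=.  (t=0,i=7, bit20=0)
  nb #..##: next=#  (t=4,i=3, bit19=1)
  nb #..#.: next=#  (t=4,i=8, bit18=1)
  nb #...#: next=.  (t=2,i=4, bit17=0)
  nb #....: next=.  (t=0,i=9, bit16=0)
  nb .####: next=#  (t=1,i=11, bit15=1)
  nb .###.: next=.  (t=0,i=4, bit14=0)
  nb .##.#: next=.  (t=2,i=7, bit13=0)
  nb .##..: next=#  (t=3,i=1, bit12=1)
  nb .#.##: next=#  (t=1,i=9, bit11=1)
  nb .#.#.: next=.  (t=4,i=0, bit10=0)
  nb .#..#: next=#  (t=4,i=2, bit9=1)
  nb .#...: next=#  (t=0,i=8, bit8=1)
  nb ..###: next=#  (t=0,i=3, bit7=1)
  nb ..##.: next=#  (t=2,i=6, bit6=1)
  nb ..#.#: next=.  (t=1,i=8, bit5=0)
  nb ..#..: next=#  (t=5,i=8, bit4=1)
  nb ...##: next=#  (t=0,i=2, bit3=1)
  nb ...#.: next=#  (t=1,i=7, bit2=1)
  nb ....#: next=#  (t=0,i=1, bit1=1)
  nb .....: next=#  (t=0,i=0, bit0=1)
  bits 11001000000011001001101111011111 = 3356269535

3356269535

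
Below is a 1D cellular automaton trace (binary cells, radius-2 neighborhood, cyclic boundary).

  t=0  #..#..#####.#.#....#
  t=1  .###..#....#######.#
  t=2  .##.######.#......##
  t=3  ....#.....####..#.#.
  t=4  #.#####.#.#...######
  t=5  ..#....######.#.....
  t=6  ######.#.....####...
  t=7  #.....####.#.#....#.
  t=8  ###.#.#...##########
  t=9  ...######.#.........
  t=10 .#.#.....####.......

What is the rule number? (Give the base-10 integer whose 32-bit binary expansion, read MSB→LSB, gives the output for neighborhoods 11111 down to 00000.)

  ##### -> .   bit 31 = 0  t=0,i=8
  ####. -> .   bit 30 = 0  t=0,i=9
  ###.# -> .   bit 29 = 0  t=0,i=10
  ###.. -> .   bit 28 = 0  t=1,i=3
  ##.## -> .   bit 27 = 0  t=2,i=0
  ##.#. -> #   bit 26 = 1  t=0,i=11
  ##..# -> #   bit 25 = 1  t=0,i=1
  ##... -> .   bit 24 = 0  t=6,i=17
  #.### -> #   bit 23 = 1  t=1,i=1
  #.##. -> .   bit 22 = 0  t=2,i=1
  #.#.# -> #   bit 21 = 1  t=0,i=12
  #.#.. -> #   bit 20 = 1  t=0,i=14
  #..## -> .   bit 19 = 0  t=0,i=5
  #..#. -> #   bit 18 = 1  t=0,i=2
  #...# -> #   bit 17 = 1  t=4,i=12
  #.... -> #   bit 16 = 1  t=0,i=16
  .#### -> .   bit 15 = 0  t=0,i=7
  .###. -> #   bit 14 = 1  t=1,i=2
  .##.# -> .   bit 13 = 0  t=2,i=2
  .##.. -> .   bit 12 = 0  t=0,i=0
  .#.## -> .   bit 11 = 0  t=1,i=0
  .#.#. -> #   bit 10 = 1  t=0,i=13
  .#..# -> .   bit 9 = 0  t=0,i=4
  .#... -> #   bit 8 = 1  t=0,i=15
  ..### -> #   bit 7 = 1  t=0,i=6
  ..##. -> #   bit 6 = 1  t=0,i=19
  ..#.# -> #   bit 5 = 1  t=3,i=16
  ..#.. -> #   bit 4 = 1  t=0,i=3
  ...## -> .   bit 3 = 0  t=0,i=18
  ...#. -> #   bit 2 = 1  t=3,i=3
  ....# -> #   bit 1 = 1  t=0,i=17
  ..... -> .   bit 0 = 0  t=2,i=14
  bits 00000110101101110100010111110110 = 112674294

112674294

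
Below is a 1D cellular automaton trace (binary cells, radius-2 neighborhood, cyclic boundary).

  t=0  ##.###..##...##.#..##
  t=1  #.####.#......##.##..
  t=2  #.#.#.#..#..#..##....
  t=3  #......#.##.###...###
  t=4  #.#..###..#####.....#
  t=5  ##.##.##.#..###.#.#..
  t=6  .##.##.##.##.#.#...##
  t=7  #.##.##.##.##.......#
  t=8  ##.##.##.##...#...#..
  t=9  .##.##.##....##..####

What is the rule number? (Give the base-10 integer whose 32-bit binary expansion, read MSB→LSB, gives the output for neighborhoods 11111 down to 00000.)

3699991094

  nb #####: next=#  (t=4,i=12, bit31=1)
  nb ####.: next=#  (t=0,i=0, bit30=1)
  nb ###.#: next=.  (t=0,i=1, bit29=0)
  nb ###..: next=#  (t=0,i=5, bit28=1)
  nb ##.##: next=#  (t=0,i=2, bit27=1)
  nb ##.#.: next=#  (t=0,i=15, bit26=1)
  nb ##..#: next=.  (t=0,i=6, bit25=0)
  nb ##...: next=.  (t=0,i=10, bit24=0)
  nb #.###: next=#  (t=0,i=3, bit23=1)
  nb #.##.: next=.  (t=1,i=17, bit22=0)
  nb #.#.#: next=.  (t=2,i=2, bit21=0)
  nb #.#..: next=.  (t=0,i=16, bit20=0)
  nb #..##: next=#  (t=0,i=7, bit19=1)
  nb #..#.: next=.  (t=1,i=20, bit18=0)
  nb #...#: next=.  (t=0,i=11, bit17=0)
  nb #....: next=#  (t=1,i=9, bit16=1)
  nb .####: next=.  (t=0,i=20, bit15=0)
  nb .###.: next=#  (t=0,i=4, bit14=1)
  nb .##.#: next=#  (t=0,i=14, bit13=1)
  nb .##..: next=.  (t=0,i=9, bit12=0)
  nb .#.##: next=.  (t=1,i=1, bit11=0)
  nb .#.#.: next=.  (t=2,i=1, bit10=0)
  nb .#..#: next=#  (t=0,i=17, bit9=1)
  nb .#...: next=.  (t=1,i=8, bit8=0)
  nb ..###: next=.  (t=0,i=19, bit7=0)
  nb ..##.: next=.  (t=0,i=8, bit6=0)
  nb ..#.#: next=#  (t=1,i=0, bit5=1)
  nb ..#..: next=#  (t=2,i=9, bit4=1)
  nb ...##: next=.  (t=0,i=12, bit3=0)
  nb ...#.: next=#  (t=2,i=20, bit2=1)
  nb ....#: next=#  (t=1,i=12, bit1=1)
  nb .....: next=.  (t=1,i=10, bit0=0)
  bits 11011100100010010110001000110110 = 3699991094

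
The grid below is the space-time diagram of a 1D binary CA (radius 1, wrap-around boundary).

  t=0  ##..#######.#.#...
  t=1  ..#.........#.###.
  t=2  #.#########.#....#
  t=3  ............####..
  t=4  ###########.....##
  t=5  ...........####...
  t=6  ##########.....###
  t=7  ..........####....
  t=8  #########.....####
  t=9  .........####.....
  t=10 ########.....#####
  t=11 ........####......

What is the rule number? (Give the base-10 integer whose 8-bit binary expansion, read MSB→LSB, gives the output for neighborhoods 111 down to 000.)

21

  ### -> .   bit 7 = 0  t=0,i=5
  ##. -> .   bit 6 = 0  t=0,i=1
  #.# -> .   bit 5 = 0  t=0,i=11
  #.. -> #   bit 4 = 1  t=0,i=2
  .## -> .   bit 3 = 0  t=0,i=0
  .#. -> #   bit 2 = 1  t=0,i=12
  ..# -> .   bit 1 = 0  t=0,i=3
  ... -> #   bit 0 = 1  t=0,i=16
  bits 00010101 = 21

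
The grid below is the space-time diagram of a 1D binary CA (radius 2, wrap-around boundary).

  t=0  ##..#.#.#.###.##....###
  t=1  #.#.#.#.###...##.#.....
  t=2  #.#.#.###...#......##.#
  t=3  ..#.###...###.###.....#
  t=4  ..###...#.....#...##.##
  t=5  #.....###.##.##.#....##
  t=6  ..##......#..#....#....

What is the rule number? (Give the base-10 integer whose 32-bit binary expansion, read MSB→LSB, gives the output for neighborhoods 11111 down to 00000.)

  ##### -> .   bit 31 = 0  t=0,i=22
  ####. -> #   bit 30 = 1  t=0,i=0
  ###.# -> .   bit 29 = 0  t=0,i=12
  ###.. -> .   bit 28 = 0  t=0,i=1
  ##.## -> .   bit 27 = 0  t=0,i=13
  ##.#. -> .   bit 26 = 0  t=1,i=16
  ##..# -> #   bit 25 = 1  t=0,i=2
  ##... -> .   bit 24 = 0  t=0,i=16
  #.### -> #   bit 23 = 1  t=0,i=10
  #.##. -> #   bit 22 = 1  t=0,i=14
  #.#.# -> #   bit 21 = 1  t=0,i=6
  #.#.. -> .   bit 20 = 0  t=1,i=17
  #..## -> .   bit 19 = 0  t=4,i=1
  #..#. -> .   bit 18 = 0  t=0,i=3
  #...# -> #   bit 17 = 1  t=1,i=12
  #.... -> #   bit 16 = 1  t=0,i=17
  .#### -> .   bit 15 = 0  t=0,i=21
  .###. -> .   bit 14 = 0  t=0,i=11
  .##.# -> .   bit 13 = 0  t=1,i=15
  .##.. -> #   bit 12 = 1  t=0,i=15
  .#.## -> #   bit 11 = 1  t=0,i=9
  .#.#. -> .   bit 10 = 0  t=0,i=5
  .#..# -> .   bit 9 = 0  t=3,i=0
  .#... -> .   bit 8 = 0  t=1,i=18
  ..### -> .   bit 7 = 0  t=0,i=20
  ..##. -> .   bit 6 = 0  t=1,i=14
  ..#.# -> #   bit 5 = 1  t=0,i=4
  ..#.. -> #   bit 4 = 1  t=2,i=12
  ...## -> .   bit 3 = 0  t=0,i=19
  ...#. -> #   bit 2 = 1  t=1,i=22
  ....# -> .   bit 1 = 0  t=0,i=18
  ..... -> #   bit 0 = 1  t=1,i=20
  bits 01000010111000110001100000110101 = 1122179125

1122179125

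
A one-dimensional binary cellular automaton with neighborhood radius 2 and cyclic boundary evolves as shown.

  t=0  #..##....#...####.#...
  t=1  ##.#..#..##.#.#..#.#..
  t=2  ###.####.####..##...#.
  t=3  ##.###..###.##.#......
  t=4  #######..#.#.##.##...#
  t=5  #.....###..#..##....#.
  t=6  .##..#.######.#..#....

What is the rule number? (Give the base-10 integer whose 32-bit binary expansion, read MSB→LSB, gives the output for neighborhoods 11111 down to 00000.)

514188120

  nb #####: next=.  (t=4,i=1, bit31=0)
  nb ####.: next=.  (t=0,i=15, bit30=0)
  nb ###.#: next=.  (t=0,i=16, bit29=0)
  nb ###..: next=#  (t=2,i=12, bit28=1)
  nb ##.##: next=#  (t=2,i=3, bit27=1)
  nb ##.#.: next=#  (t=0,i=17, bit26=1)
  nb ##..#: next=#  (t=2,i=13, bit25=1)
  nb ##...: next=.  (t=0,i=5, bit24=0)
  nb #.###: next=#  (t=2,i=0, bit23=1)
  nb #.##.: next=.  (t=3,i=12, bit22=0)
  nb #.#.#: next=#  (t=1,i=12, bit21=1)
  nb #.#..: next=.  (t=0,i=18, bit20=0)
  nb #..##: next=.  (t=0,i=2, bit19=0)
  nb #..#.: next=#  (t=1,i=5, bit18=1)
  nb #...#: next=.  (t=0,i=11, bit17=0)
  nb #....: next=#  (t=0,i=6, bit16=1)
  nb .####: next=#  (t=0,i=14, bit15=1)
  nb .###.: next=#  (t=2,i=1, bit14=1)
  nb .##.#: next=#  (t=1,i=1, bit13=1)
  nb .##..: next=.  (t=0,i=4, bit12=0)
  nb .#.##: next=.  (t=2,i=21, bit11=0)
  nb .#.#.: next=.  (t=1,i=13, bit10=0)
  nb .#..#: next=#  (t=0,i=1, bit9=1)
  nb .#...: next=#  (t=0,i=10, bit8=1)
  nb ..###: next=.  (t=0,i=13, bit7=0)
  nb ..##.: next=#  (t=0,i=3, bit6=1)
  nb ..#.#: next=.  (t=1,i=17, bit5=0)
  nb ..#..: next=#  (t=0,i=0, bit4=1)
  nb ...##: next=#  (t=0,i=12, bit3=1)
  nb ...#.: next=.  (t=0,i=8, bit2=0)
  nb ....#: next=.  (t=0,i=7, bit1=0)
  nb .....: next=.  (t=3,i=18, bit0=0)
  bits 00011110101001011110001101011000 = 514188120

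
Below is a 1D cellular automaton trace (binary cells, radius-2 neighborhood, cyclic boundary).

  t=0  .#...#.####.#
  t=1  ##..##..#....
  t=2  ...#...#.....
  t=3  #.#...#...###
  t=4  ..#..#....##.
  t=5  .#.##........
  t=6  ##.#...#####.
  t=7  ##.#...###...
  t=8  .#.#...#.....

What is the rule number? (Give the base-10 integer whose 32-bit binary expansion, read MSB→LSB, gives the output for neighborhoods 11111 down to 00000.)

  #####|#  b31=1 t=6,i=9
  ####.|.  b30=0 t=0,i=9
  ###.#|.  b29=0 t=0,i=10
  ###..|.  b28=0 t=7,i=9
  ##.##|.  b27=0 t=6,i=12
  ##.#.|.  b26=0 t=0,i=11
  ##..#|.  b25=0 t=1,i=2
  ##...|.  b24=0 t=4,i=12
  #.###|.  b23=0 t=0,i=7
  #.##.|#  b22=1 t=5,i=3
  #.#.#|.  b21=0 t=0,i=12
  #.#..|#  b20=1 t=0,i=1
  #..##|#  b19=1 t=1,i=3
  #..#.|#  b18=1 t=1,i=7
  #...#|.  b17=0 t=0,i=3
  #....|.  b16=0 t=1,i=10
  .####|#  b15=1 t=0,i=8
  .###.|.  b14=0 t=7,i=8
  .##.#|#  b13=1 t=6,i=1
  .##..|.  b12=0 t=1,i=1
  .#.##|.  b11=0 t=0,i=6
  .#.#.|#  b10=1 t=0,i=0
  .#..#|#  b9=1 t=4,i=3
  .#...|.  b8=0 t=0,i=2
  ..###|#  b7=1 t=3,i=10
  ..##.|.  b6=0 t=1,i=0
  ..#.#|#  b5=1 t=0,i=5
  ..#..|.  b4=0 t=1,i=8
  ...##|.  b3=0 t=1,i=12
  ...#.|#  b2=1 t=0,i=4
  ....#|.  b1=0 t=1,i=11
  .....|#  b0=1 t=2,i=0
  bits 10000000010111001010011010100101 = 2153555621

2153555621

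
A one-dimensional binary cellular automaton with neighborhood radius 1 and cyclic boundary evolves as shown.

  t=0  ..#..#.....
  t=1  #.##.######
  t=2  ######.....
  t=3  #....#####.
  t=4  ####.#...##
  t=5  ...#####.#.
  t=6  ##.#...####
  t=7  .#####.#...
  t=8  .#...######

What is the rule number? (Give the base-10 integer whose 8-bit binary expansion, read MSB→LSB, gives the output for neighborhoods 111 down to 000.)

125

  ### -> .   bit 7 = 0  t=1,i=6
  ##. -> #   bit 6 = 1  t=1,i=0
  #.# -> #   bit 5 = 1  t=1,i=1
  #.. -> #   bit 4 = 1  t=0,i=3
  .## -> #   bit 3 = 1  t=1,i=2
  .#. -> #   bit 2 = 1  t=0,i=2
  ..# -> .   bit 1 = 0  t=0,i=1
  ... -> #   bit 0 = 1  t=0,i=0
  bits 01111101 = 125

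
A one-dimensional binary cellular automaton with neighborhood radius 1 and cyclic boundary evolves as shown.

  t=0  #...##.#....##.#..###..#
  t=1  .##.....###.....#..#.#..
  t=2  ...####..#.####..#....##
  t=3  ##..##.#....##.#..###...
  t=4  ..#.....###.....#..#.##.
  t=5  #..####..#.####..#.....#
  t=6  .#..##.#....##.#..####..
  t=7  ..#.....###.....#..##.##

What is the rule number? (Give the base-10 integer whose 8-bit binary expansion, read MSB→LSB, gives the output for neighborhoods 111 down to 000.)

  [7] ### => #  t=0,i=19
  [6] ##. => .  t=0,i=0
  [5] #.# => .  t=0,i=6
  [4] #.. => #  t=0,i=1
  [3] .## => .  t=0,i=4
  [2] .#. => .  t=0,i=7
  [1] ..# => .  t=0,i=3
  [0] ... => #  t=0,i=2
  bits 10010001 = 145

145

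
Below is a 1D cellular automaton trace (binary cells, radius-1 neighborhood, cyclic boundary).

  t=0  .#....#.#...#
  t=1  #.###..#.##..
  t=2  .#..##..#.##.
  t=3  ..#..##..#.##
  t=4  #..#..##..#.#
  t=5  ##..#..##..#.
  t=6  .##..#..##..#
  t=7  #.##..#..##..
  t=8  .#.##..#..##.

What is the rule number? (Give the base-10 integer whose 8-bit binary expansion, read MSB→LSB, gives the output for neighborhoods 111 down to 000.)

  ### -> .   bit 7 = 0  t=1,i=3
  ##. -> #   bit 6 = 1  t=1,i=4
  #.# -> #   bit 5 = 1  t=0,i=0
  #.. -> #   bit 4 = 1  t=0,i=2
  .## -> .   bit 3 = 0  t=1,i=2
  .#. -> .   bit 2 = 0  t=0,i=1
  ..# -> .   bit 1 = 0  t=0,i=5
  ... -> #   bit 0 = 1  t=0,i=3
  bits 01110001 = 113

113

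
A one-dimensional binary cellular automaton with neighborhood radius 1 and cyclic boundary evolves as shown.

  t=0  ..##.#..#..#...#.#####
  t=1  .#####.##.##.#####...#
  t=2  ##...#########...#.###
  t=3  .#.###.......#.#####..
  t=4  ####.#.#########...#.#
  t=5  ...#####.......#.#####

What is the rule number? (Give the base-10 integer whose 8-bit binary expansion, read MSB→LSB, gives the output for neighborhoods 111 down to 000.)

111

  ###|.  b7=0 t=0,i=18
  ##.|#  b6=1 t=0,i=3
  #.#|#  b5=1 t=0,i=4
  #..|.  b4=0 t=0,i=0
  .##|#  b3=1 t=0,i=2
  .#.|#  b2=1 t=0,i=5
  ..#|#  b1=1 t=0,i=1
  ...|#  b0=1 t=0,i=13
  bits 01101111 = 111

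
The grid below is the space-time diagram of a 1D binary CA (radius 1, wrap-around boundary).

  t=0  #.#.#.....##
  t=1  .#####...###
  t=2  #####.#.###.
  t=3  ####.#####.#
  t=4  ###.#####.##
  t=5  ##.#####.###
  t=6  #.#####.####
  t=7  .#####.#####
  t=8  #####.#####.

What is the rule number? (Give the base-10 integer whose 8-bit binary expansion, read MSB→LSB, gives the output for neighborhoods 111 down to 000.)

  nb ###: next=#  (t=0,i=11, bit7=1)
  nb ##.: next=.  (t=0,i=0, bit6=0)
  nb #.#: next=#  (t=0,i=1, bit5=1)
  nb #..: next=#  (t=0,i=5, bit4=1)
  nb .##: next=#  (t=0,i=10, bit3=1)
  nb .#.: next=#  (t=0,i=2, bit2=1)
  nb ..#: next=#  (t=0,i=9, bit1=1)
  nb ...: next=.  (t=0,i=6, bit0=0)
  bits 10111110 = 190

190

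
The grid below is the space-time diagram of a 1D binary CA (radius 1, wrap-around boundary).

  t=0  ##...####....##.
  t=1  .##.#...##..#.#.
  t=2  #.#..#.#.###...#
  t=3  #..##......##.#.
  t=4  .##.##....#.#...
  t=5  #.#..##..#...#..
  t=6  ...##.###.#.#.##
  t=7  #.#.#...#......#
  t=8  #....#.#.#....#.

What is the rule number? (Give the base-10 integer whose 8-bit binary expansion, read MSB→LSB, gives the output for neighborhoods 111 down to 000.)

  ### -> .   bit 7 = 0  t=0,i=6
  ##. -> #   bit 6 = 1  t=0,i=1
  #.# -> .   bit 5 = 0  t=0,i=15
  #.. -> #   bit 4 = 1  t=0,i=2
  .## -> .   bit 3 = 0  t=0,i=0
  .#. -> .   bit 2 = 0  t=1,i=4
  ..# -> #   bit 1 = 1  t=0,i=4
  ... -> .   bit 0 = 0  t=0,i=3
  bits 01010010 = 82

82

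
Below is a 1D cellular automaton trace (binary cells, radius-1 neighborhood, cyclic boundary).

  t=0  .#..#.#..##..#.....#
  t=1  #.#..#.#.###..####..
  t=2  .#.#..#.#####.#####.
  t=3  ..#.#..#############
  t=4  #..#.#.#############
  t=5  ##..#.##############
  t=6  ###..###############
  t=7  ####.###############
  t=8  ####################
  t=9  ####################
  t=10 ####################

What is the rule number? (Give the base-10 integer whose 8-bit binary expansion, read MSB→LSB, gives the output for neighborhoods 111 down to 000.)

  [7] ### => #  t=1,i=10
  [6] ##. => #  t=0,i=10
  [5] #.# => #  t=0,i=0
  [4] #.. => #  t=0,i=2
  [3] .## => #  t=0,i=9
  [2] .#. => .  t=0,i=1
  [1] ..# => .  t=0,i=3
  [0] ... => #  t=0,i=15
  bits 11111001 = 249

249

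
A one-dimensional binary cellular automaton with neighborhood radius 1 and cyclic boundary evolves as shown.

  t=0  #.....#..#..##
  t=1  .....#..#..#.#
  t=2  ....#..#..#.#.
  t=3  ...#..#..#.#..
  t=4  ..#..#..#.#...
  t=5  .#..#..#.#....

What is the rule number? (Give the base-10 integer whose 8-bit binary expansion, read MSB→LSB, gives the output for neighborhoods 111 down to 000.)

  ###|#  b7=1 t=0,i=13
  ##.|.  b6=0 t=0,i=0
  #.#|#  b5=1 t=1,i=12
  #..|.  b4=0 t=0,i=1
  .##|.  b3=0 t=0,i=12
  .#.|.  b2=0 t=0,i=6
  ..#|#  b1=1 t=0,i=5
  ...|.  b0=0 t=0,i=2
  bits 10100010 = 162

162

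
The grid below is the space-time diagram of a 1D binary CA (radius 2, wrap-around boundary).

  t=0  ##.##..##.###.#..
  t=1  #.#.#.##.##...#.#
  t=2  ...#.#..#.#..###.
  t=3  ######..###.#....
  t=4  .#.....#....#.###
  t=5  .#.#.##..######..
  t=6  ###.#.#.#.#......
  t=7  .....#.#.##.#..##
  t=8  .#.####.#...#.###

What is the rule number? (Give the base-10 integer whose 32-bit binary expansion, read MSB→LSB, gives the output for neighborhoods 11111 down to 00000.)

144284782

  #####|.  b31=0 t=3,i=2
  ####.|.  b30=0 t=3,i=4
  ###.#|.  b29=0 t=0,i=12
  ###..|.  b28=0 t=2,i=15
  ##.##|#  b27=1 t=0,i=2
  ##.#.|.  b26=0 t=0,i=13
  ##..#|.  b25=0 t=0,i=5
  ##...|.  b24=0 t=1,i=11
  #.###|#  b23=1 t=0,i=10
  #.##.|.  b22=0 t=0,i=3
  #.#.#|.  b21=0 t=1,i=2
  #.#..|#  b20=1 t=0,i=14
  #..##|#  b19=1 t=0,i=6
  #..#.|.  b18=0 t=2,i=7
  #...#|.  b17=0 t=1,i=12
  #....|#  b16=1 t=2,i=0
  .####|#  b15=1 t=3,i=1
  .###.|.  b14=0 t=0,i=11
  .##.#|.  b13=0 t=0,i=1
  .##..|#  b12=1 t=0,i=4
  .#.##|#  b11=1 t=1,i=5
  .#.#.|#  b10=1 t=1,i=3
  .#..#|.  b9=0 t=0,i=15
  .#...|.  b8=0 t=3,i=13
  ..###|.  b7=0 t=2,i=13
  ..##.|#  b6=1 t=0,i=0
  ..#.#|#  b5=1 t=1,i=14
  ..#..|.  b4=0 t=4,i=7
  ...##|#  b3=1 t=3,i=16
  ...#.|#  b2=1 t=1,i=13
  ....#|#  b1=1 t=2,i=1
  .....|.  b0=0 t=4,i=4
  bits 00001000100110011001110001101110 = 144284782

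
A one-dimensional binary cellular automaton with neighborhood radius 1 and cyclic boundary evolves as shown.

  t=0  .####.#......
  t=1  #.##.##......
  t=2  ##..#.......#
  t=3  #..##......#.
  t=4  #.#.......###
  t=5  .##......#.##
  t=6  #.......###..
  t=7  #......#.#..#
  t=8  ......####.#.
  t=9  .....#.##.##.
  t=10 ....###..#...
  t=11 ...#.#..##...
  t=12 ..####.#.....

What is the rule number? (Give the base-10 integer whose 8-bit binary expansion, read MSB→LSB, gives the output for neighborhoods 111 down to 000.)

166

  ###|#  b7=1 t=0,i=2
  ##.|.  b6=0 t=0,i=4
  #.#|#  b5=1 t=0,i=5
  #..|.  b4=0 t=0,i=7
  .##|.  b3=0 t=0,i=1
  .#.|#  b2=1 t=0,i=6
  ..#|#  b1=1 t=0,i=0
  ...|.  b0=0 t=0,i=8
  bits 10100110 = 166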